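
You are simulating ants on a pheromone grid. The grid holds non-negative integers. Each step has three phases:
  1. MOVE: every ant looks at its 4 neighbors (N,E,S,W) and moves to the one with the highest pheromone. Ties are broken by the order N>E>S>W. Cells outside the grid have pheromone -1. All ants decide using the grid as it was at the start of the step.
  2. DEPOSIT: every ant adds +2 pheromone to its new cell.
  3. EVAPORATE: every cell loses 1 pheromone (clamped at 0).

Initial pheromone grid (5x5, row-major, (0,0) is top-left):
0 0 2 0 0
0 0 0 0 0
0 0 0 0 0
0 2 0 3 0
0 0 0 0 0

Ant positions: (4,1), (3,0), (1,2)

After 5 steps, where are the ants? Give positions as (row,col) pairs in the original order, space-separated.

Step 1: ant0:(4,1)->N->(3,1) | ant1:(3,0)->E->(3,1) | ant2:(1,2)->N->(0,2)
  grid max=5 at (3,1)
Step 2: ant0:(3,1)->N->(2,1) | ant1:(3,1)->N->(2,1) | ant2:(0,2)->E->(0,3)
  grid max=4 at (3,1)
Step 3: ant0:(2,1)->S->(3,1) | ant1:(2,1)->S->(3,1) | ant2:(0,3)->W->(0,2)
  grid max=7 at (3,1)
Step 4: ant0:(3,1)->N->(2,1) | ant1:(3,1)->N->(2,1) | ant2:(0,2)->E->(0,3)
  grid max=6 at (3,1)
Step 5: ant0:(2,1)->S->(3,1) | ant1:(2,1)->S->(3,1) | ant2:(0,3)->W->(0,2)
  grid max=9 at (3,1)

(3,1) (3,1) (0,2)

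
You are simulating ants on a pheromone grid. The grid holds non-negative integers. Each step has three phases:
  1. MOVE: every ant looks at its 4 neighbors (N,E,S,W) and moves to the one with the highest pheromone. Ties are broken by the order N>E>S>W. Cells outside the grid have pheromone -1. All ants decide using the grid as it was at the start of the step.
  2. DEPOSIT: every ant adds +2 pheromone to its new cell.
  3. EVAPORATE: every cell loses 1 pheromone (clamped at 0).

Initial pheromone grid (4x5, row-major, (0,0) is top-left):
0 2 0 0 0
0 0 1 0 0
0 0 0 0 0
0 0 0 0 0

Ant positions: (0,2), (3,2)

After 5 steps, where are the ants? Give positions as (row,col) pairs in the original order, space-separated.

Step 1: ant0:(0,2)->W->(0,1) | ant1:(3,2)->N->(2,2)
  grid max=3 at (0,1)
Step 2: ant0:(0,1)->E->(0,2) | ant1:(2,2)->N->(1,2)
  grid max=2 at (0,1)
Step 3: ant0:(0,2)->W->(0,1) | ant1:(1,2)->N->(0,2)
  grid max=3 at (0,1)
Step 4: ant0:(0,1)->E->(0,2) | ant1:(0,2)->W->(0,1)
  grid max=4 at (0,1)
Step 5: ant0:(0,2)->W->(0,1) | ant1:(0,1)->E->(0,2)
  grid max=5 at (0,1)

(0,1) (0,2)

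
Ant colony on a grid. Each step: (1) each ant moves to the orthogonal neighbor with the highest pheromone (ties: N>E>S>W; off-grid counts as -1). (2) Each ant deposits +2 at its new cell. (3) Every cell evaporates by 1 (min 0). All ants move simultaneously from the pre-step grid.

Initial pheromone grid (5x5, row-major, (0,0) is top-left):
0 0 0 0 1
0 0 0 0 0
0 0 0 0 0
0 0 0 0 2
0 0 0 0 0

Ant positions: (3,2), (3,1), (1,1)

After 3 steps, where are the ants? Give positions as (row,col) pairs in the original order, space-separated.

Step 1: ant0:(3,2)->N->(2,2) | ant1:(3,1)->N->(2,1) | ant2:(1,1)->N->(0,1)
  grid max=1 at (0,1)
Step 2: ant0:(2,2)->W->(2,1) | ant1:(2,1)->E->(2,2) | ant2:(0,1)->E->(0,2)
  grid max=2 at (2,1)
Step 3: ant0:(2,1)->E->(2,2) | ant1:(2,2)->W->(2,1) | ant2:(0,2)->E->(0,3)
  grid max=3 at (2,1)

(2,2) (2,1) (0,3)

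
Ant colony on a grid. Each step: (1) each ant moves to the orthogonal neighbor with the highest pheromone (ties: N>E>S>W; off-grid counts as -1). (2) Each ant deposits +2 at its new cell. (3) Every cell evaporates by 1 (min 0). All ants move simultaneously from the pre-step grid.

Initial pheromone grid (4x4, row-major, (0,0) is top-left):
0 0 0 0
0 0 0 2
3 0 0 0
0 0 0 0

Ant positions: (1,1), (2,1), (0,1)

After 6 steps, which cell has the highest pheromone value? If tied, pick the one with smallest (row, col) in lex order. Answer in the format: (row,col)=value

Answer: (0,1)=6

Derivation:
Step 1: ant0:(1,1)->N->(0,1) | ant1:(2,1)->W->(2,0) | ant2:(0,1)->E->(0,2)
  grid max=4 at (2,0)
Step 2: ant0:(0,1)->E->(0,2) | ant1:(2,0)->N->(1,0) | ant2:(0,2)->W->(0,1)
  grid max=3 at (2,0)
Step 3: ant0:(0,2)->W->(0,1) | ant1:(1,0)->S->(2,0) | ant2:(0,1)->E->(0,2)
  grid max=4 at (2,0)
Step 4: ant0:(0,1)->E->(0,2) | ant1:(2,0)->N->(1,0) | ant2:(0,2)->W->(0,1)
  grid max=4 at (0,1)
Step 5: ant0:(0,2)->W->(0,1) | ant1:(1,0)->S->(2,0) | ant2:(0,1)->E->(0,2)
  grid max=5 at (0,1)
Step 6: ant0:(0,1)->E->(0,2) | ant1:(2,0)->N->(1,0) | ant2:(0,2)->W->(0,1)
  grid max=6 at (0,1)
Final grid:
  0 6 6 0
  1 0 0 0
  3 0 0 0
  0 0 0 0
Max pheromone 6 at (0,1)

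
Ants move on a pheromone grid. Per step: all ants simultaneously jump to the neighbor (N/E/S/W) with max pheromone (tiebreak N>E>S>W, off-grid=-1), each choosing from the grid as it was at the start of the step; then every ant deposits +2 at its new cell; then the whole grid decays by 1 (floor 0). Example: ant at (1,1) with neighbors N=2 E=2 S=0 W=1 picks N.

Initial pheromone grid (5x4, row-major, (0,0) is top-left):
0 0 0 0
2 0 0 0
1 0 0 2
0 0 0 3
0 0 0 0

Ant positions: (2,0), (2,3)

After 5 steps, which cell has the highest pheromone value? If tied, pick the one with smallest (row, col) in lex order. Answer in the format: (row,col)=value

Step 1: ant0:(2,0)->N->(1,0) | ant1:(2,3)->S->(3,3)
  grid max=4 at (3,3)
Step 2: ant0:(1,0)->N->(0,0) | ant1:(3,3)->N->(2,3)
  grid max=3 at (3,3)
Step 3: ant0:(0,0)->S->(1,0) | ant1:(2,3)->S->(3,3)
  grid max=4 at (3,3)
Step 4: ant0:(1,0)->N->(0,0) | ant1:(3,3)->N->(2,3)
  grid max=3 at (3,3)
Step 5: ant0:(0,0)->S->(1,0) | ant1:(2,3)->S->(3,3)
  grid max=4 at (3,3)
Final grid:
  0 0 0 0
  3 0 0 0
  0 0 0 1
  0 0 0 4
  0 0 0 0
Max pheromone 4 at (3,3)

Answer: (3,3)=4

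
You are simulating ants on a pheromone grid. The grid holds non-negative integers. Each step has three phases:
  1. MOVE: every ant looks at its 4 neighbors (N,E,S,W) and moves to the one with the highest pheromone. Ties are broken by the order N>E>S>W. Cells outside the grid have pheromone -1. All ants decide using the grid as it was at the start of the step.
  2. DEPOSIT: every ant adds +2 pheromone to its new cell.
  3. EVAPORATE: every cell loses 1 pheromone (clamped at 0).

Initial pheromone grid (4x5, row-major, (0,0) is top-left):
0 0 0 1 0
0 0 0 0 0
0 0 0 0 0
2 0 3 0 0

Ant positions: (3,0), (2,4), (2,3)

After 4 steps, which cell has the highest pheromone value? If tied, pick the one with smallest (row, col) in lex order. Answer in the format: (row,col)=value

Answer: (1,3)=4

Derivation:
Step 1: ant0:(3,0)->N->(2,0) | ant1:(2,4)->N->(1,4) | ant2:(2,3)->N->(1,3)
  grid max=2 at (3,2)
Step 2: ant0:(2,0)->S->(3,0) | ant1:(1,4)->W->(1,3) | ant2:(1,3)->E->(1,4)
  grid max=2 at (1,3)
Step 3: ant0:(3,0)->N->(2,0) | ant1:(1,3)->E->(1,4) | ant2:(1,4)->W->(1,3)
  grid max=3 at (1,3)
Step 4: ant0:(2,0)->S->(3,0) | ant1:(1,4)->W->(1,3) | ant2:(1,3)->E->(1,4)
  grid max=4 at (1,3)
Final grid:
  0 0 0 0 0
  0 0 0 4 4
  0 0 0 0 0
  2 0 0 0 0
Max pheromone 4 at (1,3)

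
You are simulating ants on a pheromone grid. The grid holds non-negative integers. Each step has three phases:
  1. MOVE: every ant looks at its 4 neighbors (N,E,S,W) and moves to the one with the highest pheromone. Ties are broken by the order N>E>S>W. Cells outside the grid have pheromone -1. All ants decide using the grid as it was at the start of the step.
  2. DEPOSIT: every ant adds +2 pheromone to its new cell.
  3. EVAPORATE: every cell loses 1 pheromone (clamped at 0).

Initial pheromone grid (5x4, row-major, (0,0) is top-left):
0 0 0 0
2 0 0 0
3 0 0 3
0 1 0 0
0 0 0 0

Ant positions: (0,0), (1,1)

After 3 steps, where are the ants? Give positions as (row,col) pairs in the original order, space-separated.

Step 1: ant0:(0,0)->S->(1,0) | ant1:(1,1)->W->(1,0)
  grid max=5 at (1,0)
Step 2: ant0:(1,0)->S->(2,0) | ant1:(1,0)->S->(2,0)
  grid max=5 at (2,0)
Step 3: ant0:(2,0)->N->(1,0) | ant1:(2,0)->N->(1,0)
  grid max=7 at (1,0)

(1,0) (1,0)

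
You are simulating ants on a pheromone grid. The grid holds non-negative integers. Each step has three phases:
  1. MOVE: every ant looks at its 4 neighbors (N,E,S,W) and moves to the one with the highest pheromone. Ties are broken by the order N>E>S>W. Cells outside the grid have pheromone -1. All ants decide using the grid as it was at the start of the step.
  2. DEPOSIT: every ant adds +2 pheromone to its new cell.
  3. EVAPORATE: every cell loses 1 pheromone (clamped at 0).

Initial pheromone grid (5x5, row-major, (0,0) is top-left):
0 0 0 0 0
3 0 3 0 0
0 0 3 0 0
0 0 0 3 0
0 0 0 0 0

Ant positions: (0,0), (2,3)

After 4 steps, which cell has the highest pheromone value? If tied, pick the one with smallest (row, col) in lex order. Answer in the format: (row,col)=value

Step 1: ant0:(0,0)->S->(1,0) | ant1:(2,3)->S->(3,3)
  grid max=4 at (1,0)
Step 2: ant0:(1,0)->N->(0,0) | ant1:(3,3)->N->(2,3)
  grid max=3 at (1,0)
Step 3: ant0:(0,0)->S->(1,0) | ant1:(2,3)->S->(3,3)
  grid max=4 at (1,0)
Step 4: ant0:(1,0)->N->(0,0) | ant1:(3,3)->N->(2,3)
  grid max=3 at (1,0)
Final grid:
  1 0 0 0 0
  3 0 0 0 0
  0 0 0 1 0
  0 0 0 3 0
  0 0 0 0 0
Max pheromone 3 at (1,0)

Answer: (1,0)=3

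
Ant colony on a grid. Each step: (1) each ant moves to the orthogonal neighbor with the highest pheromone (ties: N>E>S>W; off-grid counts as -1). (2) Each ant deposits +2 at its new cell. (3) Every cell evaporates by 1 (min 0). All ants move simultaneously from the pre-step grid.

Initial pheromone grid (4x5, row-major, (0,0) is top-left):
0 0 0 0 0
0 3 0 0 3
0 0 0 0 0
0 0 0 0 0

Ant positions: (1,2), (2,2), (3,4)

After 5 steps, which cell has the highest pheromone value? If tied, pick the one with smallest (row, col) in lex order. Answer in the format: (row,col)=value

Step 1: ant0:(1,2)->W->(1,1) | ant1:(2,2)->N->(1,2) | ant2:(3,4)->N->(2,4)
  grid max=4 at (1,1)
Step 2: ant0:(1,1)->E->(1,2) | ant1:(1,2)->W->(1,1) | ant2:(2,4)->N->(1,4)
  grid max=5 at (1,1)
Step 3: ant0:(1,2)->W->(1,1) | ant1:(1,1)->E->(1,2) | ant2:(1,4)->N->(0,4)
  grid max=6 at (1,1)
Step 4: ant0:(1,1)->E->(1,2) | ant1:(1,2)->W->(1,1) | ant2:(0,4)->S->(1,4)
  grid max=7 at (1,1)
Step 5: ant0:(1,2)->W->(1,1) | ant1:(1,1)->E->(1,2) | ant2:(1,4)->N->(0,4)
  grid max=8 at (1,1)
Final grid:
  0 0 0 0 1
  0 8 5 0 2
  0 0 0 0 0
  0 0 0 0 0
Max pheromone 8 at (1,1)

Answer: (1,1)=8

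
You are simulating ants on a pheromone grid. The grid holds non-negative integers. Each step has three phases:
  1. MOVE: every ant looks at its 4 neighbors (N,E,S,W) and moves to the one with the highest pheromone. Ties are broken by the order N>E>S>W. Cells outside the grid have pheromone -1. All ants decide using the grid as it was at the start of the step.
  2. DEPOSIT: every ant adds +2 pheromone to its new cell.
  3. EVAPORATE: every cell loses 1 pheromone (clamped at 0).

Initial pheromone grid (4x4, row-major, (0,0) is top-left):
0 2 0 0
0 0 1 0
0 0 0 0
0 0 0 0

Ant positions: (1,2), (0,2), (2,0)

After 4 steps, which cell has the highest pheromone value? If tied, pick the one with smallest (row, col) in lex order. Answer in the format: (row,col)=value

Answer: (0,1)=8

Derivation:
Step 1: ant0:(1,2)->N->(0,2) | ant1:(0,2)->W->(0,1) | ant2:(2,0)->N->(1,0)
  grid max=3 at (0,1)
Step 2: ant0:(0,2)->W->(0,1) | ant1:(0,1)->E->(0,2) | ant2:(1,0)->N->(0,0)
  grid max=4 at (0,1)
Step 3: ant0:(0,1)->E->(0,2) | ant1:(0,2)->W->(0,1) | ant2:(0,0)->E->(0,1)
  grid max=7 at (0,1)
Step 4: ant0:(0,2)->W->(0,1) | ant1:(0,1)->E->(0,2) | ant2:(0,1)->E->(0,2)
  grid max=8 at (0,1)
Final grid:
  0 8 6 0
  0 0 0 0
  0 0 0 0
  0 0 0 0
Max pheromone 8 at (0,1)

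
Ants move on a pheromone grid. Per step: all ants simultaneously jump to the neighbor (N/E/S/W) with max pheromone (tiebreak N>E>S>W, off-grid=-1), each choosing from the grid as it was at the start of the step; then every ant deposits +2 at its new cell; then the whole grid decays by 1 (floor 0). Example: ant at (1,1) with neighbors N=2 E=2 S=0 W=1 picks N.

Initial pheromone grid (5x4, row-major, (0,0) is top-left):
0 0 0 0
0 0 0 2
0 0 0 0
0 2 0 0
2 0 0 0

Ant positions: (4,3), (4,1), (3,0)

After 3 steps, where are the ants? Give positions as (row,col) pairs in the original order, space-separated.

Step 1: ant0:(4,3)->N->(3,3) | ant1:(4,1)->N->(3,1) | ant2:(3,0)->E->(3,1)
  grid max=5 at (3,1)
Step 2: ant0:(3,3)->N->(2,3) | ant1:(3,1)->N->(2,1) | ant2:(3,1)->N->(2,1)
  grid max=4 at (3,1)
Step 3: ant0:(2,3)->N->(1,3) | ant1:(2,1)->S->(3,1) | ant2:(2,1)->S->(3,1)
  grid max=7 at (3,1)

(1,3) (3,1) (3,1)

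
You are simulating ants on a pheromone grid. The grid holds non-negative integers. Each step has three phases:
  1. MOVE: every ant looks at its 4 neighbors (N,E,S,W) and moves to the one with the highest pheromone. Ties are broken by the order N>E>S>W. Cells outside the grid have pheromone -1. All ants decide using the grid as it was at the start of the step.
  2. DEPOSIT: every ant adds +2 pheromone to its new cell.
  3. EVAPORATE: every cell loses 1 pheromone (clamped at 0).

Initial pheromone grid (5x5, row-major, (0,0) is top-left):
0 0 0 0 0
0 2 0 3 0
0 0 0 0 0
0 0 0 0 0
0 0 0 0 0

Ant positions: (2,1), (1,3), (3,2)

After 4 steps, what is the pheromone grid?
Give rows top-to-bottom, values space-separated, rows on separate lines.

After step 1: ants at (1,1),(0,3),(2,2)
  0 0 0 1 0
  0 3 0 2 0
  0 0 1 0 0
  0 0 0 0 0
  0 0 0 0 0
After step 2: ants at (0,1),(1,3),(1,2)
  0 1 0 0 0
  0 2 1 3 0
  0 0 0 0 0
  0 0 0 0 0
  0 0 0 0 0
After step 3: ants at (1,1),(1,2),(1,3)
  0 0 0 0 0
  0 3 2 4 0
  0 0 0 0 0
  0 0 0 0 0
  0 0 0 0 0
After step 4: ants at (1,2),(1,3),(1,2)
  0 0 0 0 0
  0 2 5 5 0
  0 0 0 0 0
  0 0 0 0 0
  0 0 0 0 0

0 0 0 0 0
0 2 5 5 0
0 0 0 0 0
0 0 0 0 0
0 0 0 0 0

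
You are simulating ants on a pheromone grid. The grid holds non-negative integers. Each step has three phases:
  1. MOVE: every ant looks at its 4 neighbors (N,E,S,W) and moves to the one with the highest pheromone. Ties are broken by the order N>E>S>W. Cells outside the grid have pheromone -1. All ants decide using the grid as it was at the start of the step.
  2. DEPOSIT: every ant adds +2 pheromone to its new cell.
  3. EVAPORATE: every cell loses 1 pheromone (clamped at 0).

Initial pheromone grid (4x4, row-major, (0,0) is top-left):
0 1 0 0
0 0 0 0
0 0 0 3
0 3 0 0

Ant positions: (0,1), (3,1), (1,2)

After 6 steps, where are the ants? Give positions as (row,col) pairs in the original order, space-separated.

Step 1: ant0:(0,1)->E->(0,2) | ant1:(3,1)->N->(2,1) | ant2:(1,2)->N->(0,2)
  grid max=3 at (0,2)
Step 2: ant0:(0,2)->E->(0,3) | ant1:(2,1)->S->(3,1) | ant2:(0,2)->E->(0,3)
  grid max=3 at (0,3)
Step 3: ant0:(0,3)->W->(0,2) | ant1:(3,1)->N->(2,1) | ant2:(0,3)->W->(0,2)
  grid max=5 at (0,2)
Step 4: ant0:(0,2)->E->(0,3) | ant1:(2,1)->S->(3,1) | ant2:(0,2)->E->(0,3)
  grid max=5 at (0,3)
Step 5: ant0:(0,3)->W->(0,2) | ant1:(3,1)->N->(2,1) | ant2:(0,3)->W->(0,2)
  grid max=7 at (0,2)
Step 6: ant0:(0,2)->E->(0,3) | ant1:(2,1)->S->(3,1) | ant2:(0,2)->E->(0,3)
  grid max=7 at (0,3)

(0,3) (3,1) (0,3)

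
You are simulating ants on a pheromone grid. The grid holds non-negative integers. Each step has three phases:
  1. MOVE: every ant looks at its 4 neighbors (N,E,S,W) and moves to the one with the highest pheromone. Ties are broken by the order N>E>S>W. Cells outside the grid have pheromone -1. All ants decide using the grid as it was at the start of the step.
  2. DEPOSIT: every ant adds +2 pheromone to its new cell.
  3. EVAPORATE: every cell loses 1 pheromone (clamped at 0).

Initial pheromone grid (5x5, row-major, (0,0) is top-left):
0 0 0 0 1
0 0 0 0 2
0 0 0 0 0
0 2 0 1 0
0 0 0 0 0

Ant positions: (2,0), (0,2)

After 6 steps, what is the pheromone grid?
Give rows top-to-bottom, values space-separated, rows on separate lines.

After step 1: ants at (1,0),(0,3)
  0 0 0 1 0
  1 0 0 0 1
  0 0 0 0 0
  0 1 0 0 0
  0 0 0 0 0
After step 2: ants at (0,0),(0,4)
  1 0 0 0 1
  0 0 0 0 0
  0 0 0 0 0
  0 0 0 0 0
  0 0 0 0 0
After step 3: ants at (0,1),(1,4)
  0 1 0 0 0
  0 0 0 0 1
  0 0 0 0 0
  0 0 0 0 0
  0 0 0 0 0
After step 4: ants at (0,2),(0,4)
  0 0 1 0 1
  0 0 0 0 0
  0 0 0 0 0
  0 0 0 0 0
  0 0 0 0 0
After step 5: ants at (0,3),(1,4)
  0 0 0 1 0
  0 0 0 0 1
  0 0 0 0 0
  0 0 0 0 0
  0 0 0 0 0
After step 6: ants at (0,4),(0,4)
  0 0 0 0 3
  0 0 0 0 0
  0 0 0 0 0
  0 0 0 0 0
  0 0 0 0 0

0 0 0 0 3
0 0 0 0 0
0 0 0 0 0
0 0 0 0 0
0 0 0 0 0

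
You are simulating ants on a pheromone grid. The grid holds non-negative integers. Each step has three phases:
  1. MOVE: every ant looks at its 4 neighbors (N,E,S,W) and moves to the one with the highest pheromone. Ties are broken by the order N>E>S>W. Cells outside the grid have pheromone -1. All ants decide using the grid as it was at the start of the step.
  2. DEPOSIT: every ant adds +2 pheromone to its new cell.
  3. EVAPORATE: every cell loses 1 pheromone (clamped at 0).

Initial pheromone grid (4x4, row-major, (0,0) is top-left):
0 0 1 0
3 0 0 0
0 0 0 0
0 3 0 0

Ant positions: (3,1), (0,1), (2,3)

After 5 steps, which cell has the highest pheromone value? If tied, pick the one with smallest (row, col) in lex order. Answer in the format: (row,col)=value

Answer: (0,2)=6

Derivation:
Step 1: ant0:(3,1)->N->(2,1) | ant1:(0,1)->E->(0,2) | ant2:(2,3)->N->(1,3)
  grid max=2 at (0,2)
Step 2: ant0:(2,1)->S->(3,1) | ant1:(0,2)->E->(0,3) | ant2:(1,3)->N->(0,3)
  grid max=3 at (0,3)
Step 3: ant0:(3,1)->N->(2,1) | ant1:(0,3)->W->(0,2) | ant2:(0,3)->W->(0,2)
  grid max=4 at (0,2)
Step 4: ant0:(2,1)->S->(3,1) | ant1:(0,2)->E->(0,3) | ant2:(0,2)->E->(0,3)
  grid max=5 at (0,3)
Step 5: ant0:(3,1)->N->(2,1) | ant1:(0,3)->W->(0,2) | ant2:(0,3)->W->(0,2)
  grid max=6 at (0,2)
Final grid:
  0 0 6 4
  0 0 0 0
  0 1 0 0
  0 2 0 0
Max pheromone 6 at (0,2)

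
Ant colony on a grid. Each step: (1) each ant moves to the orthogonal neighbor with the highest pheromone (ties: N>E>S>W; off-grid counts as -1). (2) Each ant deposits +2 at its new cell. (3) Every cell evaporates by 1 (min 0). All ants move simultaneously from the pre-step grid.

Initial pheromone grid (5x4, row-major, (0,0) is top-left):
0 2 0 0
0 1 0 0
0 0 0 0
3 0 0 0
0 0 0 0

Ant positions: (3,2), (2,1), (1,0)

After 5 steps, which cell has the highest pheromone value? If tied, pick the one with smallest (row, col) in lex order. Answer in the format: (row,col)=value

Step 1: ant0:(3,2)->N->(2,2) | ant1:(2,1)->N->(1,1) | ant2:(1,0)->E->(1,1)
  grid max=4 at (1,1)
Step 2: ant0:(2,2)->N->(1,2) | ant1:(1,1)->N->(0,1) | ant2:(1,1)->N->(0,1)
  grid max=4 at (0,1)
Step 3: ant0:(1,2)->W->(1,1) | ant1:(0,1)->S->(1,1) | ant2:(0,1)->S->(1,1)
  grid max=8 at (1,1)
Step 4: ant0:(1,1)->N->(0,1) | ant1:(1,1)->N->(0,1) | ant2:(1,1)->N->(0,1)
  grid max=8 at (0,1)
Step 5: ant0:(0,1)->S->(1,1) | ant1:(0,1)->S->(1,1) | ant2:(0,1)->S->(1,1)
  grid max=12 at (1,1)
Final grid:
  0 7 0 0
  0 12 0 0
  0 0 0 0
  0 0 0 0
  0 0 0 0
Max pheromone 12 at (1,1)

Answer: (1,1)=12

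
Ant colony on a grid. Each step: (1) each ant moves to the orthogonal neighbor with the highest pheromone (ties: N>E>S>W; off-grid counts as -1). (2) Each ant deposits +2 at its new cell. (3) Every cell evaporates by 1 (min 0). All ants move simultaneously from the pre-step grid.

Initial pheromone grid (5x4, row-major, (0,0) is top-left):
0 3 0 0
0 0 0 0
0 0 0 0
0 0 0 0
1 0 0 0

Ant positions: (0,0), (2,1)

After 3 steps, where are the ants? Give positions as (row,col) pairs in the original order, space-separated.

Step 1: ant0:(0,0)->E->(0,1) | ant1:(2,1)->N->(1,1)
  grid max=4 at (0,1)
Step 2: ant0:(0,1)->S->(1,1) | ant1:(1,1)->N->(0,1)
  grid max=5 at (0,1)
Step 3: ant0:(1,1)->N->(0,1) | ant1:(0,1)->S->(1,1)
  grid max=6 at (0,1)

(0,1) (1,1)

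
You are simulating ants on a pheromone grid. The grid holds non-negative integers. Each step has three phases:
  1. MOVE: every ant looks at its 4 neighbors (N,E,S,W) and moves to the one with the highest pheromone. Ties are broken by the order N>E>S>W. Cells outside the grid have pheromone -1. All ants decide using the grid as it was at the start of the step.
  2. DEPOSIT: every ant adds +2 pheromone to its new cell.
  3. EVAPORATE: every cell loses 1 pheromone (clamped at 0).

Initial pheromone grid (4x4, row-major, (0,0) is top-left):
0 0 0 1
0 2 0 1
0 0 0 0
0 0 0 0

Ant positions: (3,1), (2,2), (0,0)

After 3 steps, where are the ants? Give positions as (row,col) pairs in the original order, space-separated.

Step 1: ant0:(3,1)->N->(2,1) | ant1:(2,2)->N->(1,2) | ant2:(0,0)->E->(0,1)
  grid max=1 at (0,1)
Step 2: ant0:(2,1)->N->(1,1) | ant1:(1,2)->W->(1,1) | ant2:(0,1)->S->(1,1)
  grid max=6 at (1,1)
Step 3: ant0:(1,1)->N->(0,1) | ant1:(1,1)->N->(0,1) | ant2:(1,1)->N->(0,1)
  grid max=5 at (0,1)

(0,1) (0,1) (0,1)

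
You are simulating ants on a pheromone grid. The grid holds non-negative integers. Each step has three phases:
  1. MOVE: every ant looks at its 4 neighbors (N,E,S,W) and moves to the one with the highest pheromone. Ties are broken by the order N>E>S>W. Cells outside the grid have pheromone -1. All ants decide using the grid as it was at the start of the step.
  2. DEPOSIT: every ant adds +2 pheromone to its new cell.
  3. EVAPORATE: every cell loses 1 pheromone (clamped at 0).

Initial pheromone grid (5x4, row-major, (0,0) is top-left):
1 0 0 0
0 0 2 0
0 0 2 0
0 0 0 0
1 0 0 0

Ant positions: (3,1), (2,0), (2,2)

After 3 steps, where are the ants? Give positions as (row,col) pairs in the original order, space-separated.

Step 1: ant0:(3,1)->N->(2,1) | ant1:(2,0)->N->(1,0) | ant2:(2,2)->N->(1,2)
  grid max=3 at (1,2)
Step 2: ant0:(2,1)->E->(2,2) | ant1:(1,0)->N->(0,0) | ant2:(1,2)->S->(2,2)
  grid max=4 at (2,2)
Step 3: ant0:(2,2)->N->(1,2) | ant1:(0,0)->E->(0,1) | ant2:(2,2)->N->(1,2)
  grid max=5 at (1,2)

(1,2) (0,1) (1,2)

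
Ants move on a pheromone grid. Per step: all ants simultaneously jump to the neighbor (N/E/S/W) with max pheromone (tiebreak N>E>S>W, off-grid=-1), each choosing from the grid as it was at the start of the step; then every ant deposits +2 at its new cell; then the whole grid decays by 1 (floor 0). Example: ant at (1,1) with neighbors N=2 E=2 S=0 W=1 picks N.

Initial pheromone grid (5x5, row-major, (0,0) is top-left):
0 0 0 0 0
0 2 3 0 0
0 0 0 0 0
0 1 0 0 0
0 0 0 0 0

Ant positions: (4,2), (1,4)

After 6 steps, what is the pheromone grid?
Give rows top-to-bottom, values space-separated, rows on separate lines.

After step 1: ants at (3,2),(0,4)
  0 0 0 0 1
  0 1 2 0 0
  0 0 0 0 0
  0 0 1 0 0
  0 0 0 0 0
After step 2: ants at (2,2),(1,4)
  0 0 0 0 0
  0 0 1 0 1
  0 0 1 0 0
  0 0 0 0 0
  0 0 0 0 0
After step 3: ants at (1,2),(0,4)
  0 0 0 0 1
  0 0 2 0 0
  0 0 0 0 0
  0 0 0 0 0
  0 0 0 0 0
After step 4: ants at (0,2),(1,4)
  0 0 1 0 0
  0 0 1 0 1
  0 0 0 0 0
  0 0 0 0 0
  0 0 0 0 0
After step 5: ants at (1,2),(0,4)
  0 0 0 0 1
  0 0 2 0 0
  0 0 0 0 0
  0 0 0 0 0
  0 0 0 0 0
After step 6: ants at (0,2),(1,4)
  0 0 1 0 0
  0 0 1 0 1
  0 0 0 0 0
  0 0 0 0 0
  0 0 0 0 0

0 0 1 0 0
0 0 1 0 1
0 0 0 0 0
0 0 0 0 0
0 0 0 0 0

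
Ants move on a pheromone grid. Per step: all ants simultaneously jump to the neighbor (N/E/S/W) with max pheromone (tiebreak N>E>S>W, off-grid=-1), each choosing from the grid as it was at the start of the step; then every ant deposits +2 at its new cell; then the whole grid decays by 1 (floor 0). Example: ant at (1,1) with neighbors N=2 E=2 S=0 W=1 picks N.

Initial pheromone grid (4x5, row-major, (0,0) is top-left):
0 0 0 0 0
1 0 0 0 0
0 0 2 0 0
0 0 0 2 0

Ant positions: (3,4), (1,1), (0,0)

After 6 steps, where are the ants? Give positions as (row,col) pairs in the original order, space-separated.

Step 1: ant0:(3,4)->W->(3,3) | ant1:(1,1)->W->(1,0) | ant2:(0,0)->S->(1,0)
  grid max=4 at (1,0)
Step 2: ant0:(3,3)->N->(2,3) | ant1:(1,0)->N->(0,0) | ant2:(1,0)->N->(0,0)
  grid max=3 at (0,0)
Step 3: ant0:(2,3)->S->(3,3) | ant1:(0,0)->S->(1,0) | ant2:(0,0)->S->(1,0)
  grid max=6 at (1,0)
Step 4: ant0:(3,3)->N->(2,3) | ant1:(1,0)->N->(0,0) | ant2:(1,0)->N->(0,0)
  grid max=5 at (0,0)
Step 5: ant0:(2,3)->S->(3,3) | ant1:(0,0)->S->(1,0) | ant2:(0,0)->S->(1,0)
  grid max=8 at (1,0)
Step 6: ant0:(3,3)->N->(2,3) | ant1:(1,0)->N->(0,0) | ant2:(1,0)->N->(0,0)
  grid max=7 at (0,0)

(2,3) (0,0) (0,0)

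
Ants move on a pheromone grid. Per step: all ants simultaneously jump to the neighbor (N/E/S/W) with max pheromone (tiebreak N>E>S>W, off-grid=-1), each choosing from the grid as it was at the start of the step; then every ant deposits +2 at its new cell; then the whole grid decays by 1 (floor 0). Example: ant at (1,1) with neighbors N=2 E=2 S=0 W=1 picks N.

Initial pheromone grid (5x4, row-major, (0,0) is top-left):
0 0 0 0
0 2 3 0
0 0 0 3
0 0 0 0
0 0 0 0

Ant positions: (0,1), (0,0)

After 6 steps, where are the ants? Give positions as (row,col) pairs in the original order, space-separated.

Step 1: ant0:(0,1)->S->(1,1) | ant1:(0,0)->E->(0,1)
  grid max=3 at (1,1)
Step 2: ant0:(1,1)->E->(1,2) | ant1:(0,1)->S->(1,1)
  grid max=4 at (1,1)
Step 3: ant0:(1,2)->W->(1,1) | ant1:(1,1)->E->(1,2)
  grid max=5 at (1,1)
Step 4: ant0:(1,1)->E->(1,2) | ant1:(1,2)->W->(1,1)
  grid max=6 at (1,1)
Step 5: ant0:(1,2)->W->(1,1) | ant1:(1,1)->E->(1,2)
  grid max=7 at (1,1)
Step 6: ant0:(1,1)->E->(1,2) | ant1:(1,2)->W->(1,1)
  grid max=8 at (1,1)

(1,2) (1,1)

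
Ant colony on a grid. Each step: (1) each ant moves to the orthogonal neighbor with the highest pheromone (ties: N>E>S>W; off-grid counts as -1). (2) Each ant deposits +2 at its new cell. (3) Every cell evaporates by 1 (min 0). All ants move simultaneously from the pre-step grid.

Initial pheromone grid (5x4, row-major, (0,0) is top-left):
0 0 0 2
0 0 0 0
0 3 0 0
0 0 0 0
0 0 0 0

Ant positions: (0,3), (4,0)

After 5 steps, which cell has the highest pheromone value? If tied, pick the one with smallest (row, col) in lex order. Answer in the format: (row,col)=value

Step 1: ant0:(0,3)->S->(1,3) | ant1:(4,0)->N->(3,0)
  grid max=2 at (2,1)
Step 2: ant0:(1,3)->N->(0,3) | ant1:(3,0)->N->(2,0)
  grid max=2 at (0,3)
Step 3: ant0:(0,3)->S->(1,3) | ant1:(2,0)->E->(2,1)
  grid max=2 at (2,1)
Step 4: ant0:(1,3)->N->(0,3) | ant1:(2,1)->N->(1,1)
  grid max=2 at (0,3)
Step 5: ant0:(0,3)->S->(1,3) | ant1:(1,1)->S->(2,1)
  grid max=2 at (2,1)
Final grid:
  0 0 0 1
  0 0 0 1
  0 2 0 0
  0 0 0 0
  0 0 0 0
Max pheromone 2 at (2,1)

Answer: (2,1)=2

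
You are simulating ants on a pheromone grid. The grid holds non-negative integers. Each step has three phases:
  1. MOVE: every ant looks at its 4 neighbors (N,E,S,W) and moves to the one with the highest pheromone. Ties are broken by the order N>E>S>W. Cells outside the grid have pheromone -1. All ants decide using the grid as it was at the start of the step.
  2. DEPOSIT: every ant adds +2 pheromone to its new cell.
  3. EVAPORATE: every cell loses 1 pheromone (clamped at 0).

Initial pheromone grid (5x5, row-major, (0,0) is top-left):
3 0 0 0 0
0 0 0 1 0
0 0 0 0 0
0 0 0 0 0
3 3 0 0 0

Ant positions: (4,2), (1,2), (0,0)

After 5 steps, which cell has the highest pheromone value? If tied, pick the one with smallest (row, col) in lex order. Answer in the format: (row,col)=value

Answer: (4,1)=4

Derivation:
Step 1: ant0:(4,2)->W->(4,1) | ant1:(1,2)->E->(1,3) | ant2:(0,0)->E->(0,1)
  grid max=4 at (4,1)
Step 2: ant0:(4,1)->W->(4,0) | ant1:(1,3)->N->(0,3) | ant2:(0,1)->W->(0,0)
  grid max=3 at (0,0)
Step 3: ant0:(4,0)->E->(4,1) | ant1:(0,3)->S->(1,3) | ant2:(0,0)->E->(0,1)
  grid max=4 at (4,1)
Step 4: ant0:(4,1)->W->(4,0) | ant1:(1,3)->N->(0,3) | ant2:(0,1)->W->(0,0)
  grid max=3 at (0,0)
Step 5: ant0:(4,0)->E->(4,1) | ant1:(0,3)->S->(1,3) | ant2:(0,0)->E->(0,1)
  grid max=4 at (4,1)
Final grid:
  2 1 0 0 0
  0 0 0 2 0
  0 0 0 0 0
  0 0 0 0 0
  2 4 0 0 0
Max pheromone 4 at (4,1)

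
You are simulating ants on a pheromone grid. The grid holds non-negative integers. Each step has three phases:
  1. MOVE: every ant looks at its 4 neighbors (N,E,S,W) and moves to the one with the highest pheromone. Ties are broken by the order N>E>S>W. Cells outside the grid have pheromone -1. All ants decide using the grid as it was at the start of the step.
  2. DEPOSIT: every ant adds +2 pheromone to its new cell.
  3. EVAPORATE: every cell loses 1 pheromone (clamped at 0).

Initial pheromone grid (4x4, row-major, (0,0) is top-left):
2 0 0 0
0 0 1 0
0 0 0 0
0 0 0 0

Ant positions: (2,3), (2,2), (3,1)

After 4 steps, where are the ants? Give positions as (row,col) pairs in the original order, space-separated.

Step 1: ant0:(2,3)->N->(1,3) | ant1:(2,2)->N->(1,2) | ant2:(3,1)->N->(2,1)
  grid max=2 at (1,2)
Step 2: ant0:(1,3)->W->(1,2) | ant1:(1,2)->E->(1,3) | ant2:(2,1)->N->(1,1)
  grid max=3 at (1,2)
Step 3: ant0:(1,2)->E->(1,3) | ant1:(1,3)->W->(1,2) | ant2:(1,1)->E->(1,2)
  grid max=6 at (1,2)
Step 4: ant0:(1,3)->W->(1,2) | ant1:(1,2)->E->(1,3) | ant2:(1,2)->E->(1,3)
  grid max=7 at (1,2)

(1,2) (1,3) (1,3)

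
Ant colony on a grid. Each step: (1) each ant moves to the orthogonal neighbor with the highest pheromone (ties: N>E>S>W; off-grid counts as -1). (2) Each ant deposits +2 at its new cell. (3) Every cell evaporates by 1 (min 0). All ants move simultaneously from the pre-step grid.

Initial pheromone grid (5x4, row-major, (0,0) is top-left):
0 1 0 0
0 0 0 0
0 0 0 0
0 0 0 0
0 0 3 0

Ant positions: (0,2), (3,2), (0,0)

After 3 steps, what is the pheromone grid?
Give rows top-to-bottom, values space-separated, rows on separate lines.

After step 1: ants at (0,1),(4,2),(0,1)
  0 4 0 0
  0 0 0 0
  0 0 0 0
  0 0 0 0
  0 0 4 0
After step 2: ants at (0,2),(3,2),(0,2)
  0 3 3 0
  0 0 0 0
  0 0 0 0
  0 0 1 0
  0 0 3 0
After step 3: ants at (0,1),(4,2),(0,1)
  0 6 2 0
  0 0 0 0
  0 0 0 0
  0 0 0 0
  0 0 4 0

0 6 2 0
0 0 0 0
0 0 0 0
0 0 0 0
0 0 4 0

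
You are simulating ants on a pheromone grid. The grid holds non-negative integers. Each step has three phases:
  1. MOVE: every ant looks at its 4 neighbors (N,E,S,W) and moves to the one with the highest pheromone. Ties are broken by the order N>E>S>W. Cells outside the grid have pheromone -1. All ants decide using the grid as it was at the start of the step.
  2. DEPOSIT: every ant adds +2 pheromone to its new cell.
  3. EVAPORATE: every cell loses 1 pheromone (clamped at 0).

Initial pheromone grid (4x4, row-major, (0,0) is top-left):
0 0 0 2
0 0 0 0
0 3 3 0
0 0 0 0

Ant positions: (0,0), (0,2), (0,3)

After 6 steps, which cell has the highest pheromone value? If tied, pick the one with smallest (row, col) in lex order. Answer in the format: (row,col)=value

Step 1: ant0:(0,0)->E->(0,1) | ant1:(0,2)->E->(0,3) | ant2:(0,3)->S->(1,3)
  grid max=3 at (0,3)
Step 2: ant0:(0,1)->E->(0,2) | ant1:(0,3)->S->(1,3) | ant2:(1,3)->N->(0,3)
  grid max=4 at (0,3)
Step 3: ant0:(0,2)->E->(0,3) | ant1:(1,3)->N->(0,3) | ant2:(0,3)->S->(1,3)
  grid max=7 at (0,3)
Step 4: ant0:(0,3)->S->(1,3) | ant1:(0,3)->S->(1,3) | ant2:(1,3)->N->(0,3)
  grid max=8 at (0,3)
Step 5: ant0:(1,3)->N->(0,3) | ant1:(1,3)->N->(0,3) | ant2:(0,3)->S->(1,3)
  grid max=11 at (0,3)
Step 6: ant0:(0,3)->S->(1,3) | ant1:(0,3)->S->(1,3) | ant2:(1,3)->N->(0,3)
  grid max=12 at (0,3)
Final grid:
  0 0 0 12
  0 0 0 10
  0 0 0 0
  0 0 0 0
Max pheromone 12 at (0,3)

Answer: (0,3)=12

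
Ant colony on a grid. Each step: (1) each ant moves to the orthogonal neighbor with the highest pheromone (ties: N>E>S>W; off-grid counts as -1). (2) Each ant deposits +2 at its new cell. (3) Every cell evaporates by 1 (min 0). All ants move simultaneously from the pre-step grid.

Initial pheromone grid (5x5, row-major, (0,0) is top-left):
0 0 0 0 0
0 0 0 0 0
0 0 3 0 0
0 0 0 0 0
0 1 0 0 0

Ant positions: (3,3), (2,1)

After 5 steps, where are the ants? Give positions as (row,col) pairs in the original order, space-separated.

Step 1: ant0:(3,3)->N->(2,3) | ant1:(2,1)->E->(2,2)
  grid max=4 at (2,2)
Step 2: ant0:(2,3)->W->(2,2) | ant1:(2,2)->E->(2,3)
  grid max=5 at (2,2)
Step 3: ant0:(2,2)->E->(2,3) | ant1:(2,3)->W->(2,2)
  grid max=6 at (2,2)
Step 4: ant0:(2,3)->W->(2,2) | ant1:(2,2)->E->(2,3)
  grid max=7 at (2,2)
Step 5: ant0:(2,2)->E->(2,3) | ant1:(2,3)->W->(2,2)
  grid max=8 at (2,2)

(2,3) (2,2)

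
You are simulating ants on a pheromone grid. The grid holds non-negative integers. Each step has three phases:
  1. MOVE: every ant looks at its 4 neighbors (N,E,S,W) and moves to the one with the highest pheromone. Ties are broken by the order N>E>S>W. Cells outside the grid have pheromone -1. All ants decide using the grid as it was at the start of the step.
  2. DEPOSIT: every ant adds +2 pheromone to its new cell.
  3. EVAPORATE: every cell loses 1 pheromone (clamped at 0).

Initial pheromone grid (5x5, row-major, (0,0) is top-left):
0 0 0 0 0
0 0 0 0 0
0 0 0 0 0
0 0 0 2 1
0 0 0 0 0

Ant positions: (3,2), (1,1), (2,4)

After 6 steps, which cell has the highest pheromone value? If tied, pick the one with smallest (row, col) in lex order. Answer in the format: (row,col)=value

Answer: (3,3)=8

Derivation:
Step 1: ant0:(3,2)->E->(3,3) | ant1:(1,1)->N->(0,1) | ant2:(2,4)->S->(3,4)
  grid max=3 at (3,3)
Step 2: ant0:(3,3)->E->(3,4) | ant1:(0,1)->E->(0,2) | ant2:(3,4)->W->(3,3)
  grid max=4 at (3,3)
Step 3: ant0:(3,4)->W->(3,3) | ant1:(0,2)->E->(0,3) | ant2:(3,3)->E->(3,4)
  grid max=5 at (3,3)
Step 4: ant0:(3,3)->E->(3,4) | ant1:(0,3)->E->(0,4) | ant2:(3,4)->W->(3,3)
  grid max=6 at (3,3)
Step 5: ant0:(3,4)->W->(3,3) | ant1:(0,4)->S->(1,4) | ant2:(3,3)->E->(3,4)
  grid max=7 at (3,3)
Step 6: ant0:(3,3)->E->(3,4) | ant1:(1,4)->N->(0,4) | ant2:(3,4)->W->(3,3)
  grid max=8 at (3,3)
Final grid:
  0 0 0 0 1
  0 0 0 0 0
  0 0 0 0 0
  0 0 0 8 7
  0 0 0 0 0
Max pheromone 8 at (3,3)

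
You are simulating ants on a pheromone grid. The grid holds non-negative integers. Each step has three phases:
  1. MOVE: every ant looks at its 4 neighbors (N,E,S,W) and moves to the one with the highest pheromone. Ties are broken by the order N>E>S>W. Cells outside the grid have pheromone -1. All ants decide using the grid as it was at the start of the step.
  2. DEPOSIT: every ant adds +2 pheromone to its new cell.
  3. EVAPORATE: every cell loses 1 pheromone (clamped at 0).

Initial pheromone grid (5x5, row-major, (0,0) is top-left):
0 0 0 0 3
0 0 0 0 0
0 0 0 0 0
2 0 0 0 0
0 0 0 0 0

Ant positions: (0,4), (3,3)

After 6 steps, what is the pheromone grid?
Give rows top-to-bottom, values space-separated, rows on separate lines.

After step 1: ants at (1,4),(2,3)
  0 0 0 0 2
  0 0 0 0 1
  0 0 0 1 0
  1 0 0 0 0
  0 0 0 0 0
After step 2: ants at (0,4),(1,3)
  0 0 0 0 3
  0 0 0 1 0
  0 0 0 0 0
  0 0 0 0 0
  0 0 0 0 0
After step 3: ants at (1,4),(0,3)
  0 0 0 1 2
  0 0 0 0 1
  0 0 0 0 0
  0 0 0 0 0
  0 0 0 0 0
After step 4: ants at (0,4),(0,4)
  0 0 0 0 5
  0 0 0 0 0
  0 0 0 0 0
  0 0 0 0 0
  0 0 0 0 0
After step 5: ants at (1,4),(1,4)
  0 0 0 0 4
  0 0 0 0 3
  0 0 0 0 0
  0 0 0 0 0
  0 0 0 0 0
After step 6: ants at (0,4),(0,4)
  0 0 0 0 7
  0 0 0 0 2
  0 0 0 0 0
  0 0 0 0 0
  0 0 0 0 0

0 0 0 0 7
0 0 0 0 2
0 0 0 0 0
0 0 0 0 0
0 0 0 0 0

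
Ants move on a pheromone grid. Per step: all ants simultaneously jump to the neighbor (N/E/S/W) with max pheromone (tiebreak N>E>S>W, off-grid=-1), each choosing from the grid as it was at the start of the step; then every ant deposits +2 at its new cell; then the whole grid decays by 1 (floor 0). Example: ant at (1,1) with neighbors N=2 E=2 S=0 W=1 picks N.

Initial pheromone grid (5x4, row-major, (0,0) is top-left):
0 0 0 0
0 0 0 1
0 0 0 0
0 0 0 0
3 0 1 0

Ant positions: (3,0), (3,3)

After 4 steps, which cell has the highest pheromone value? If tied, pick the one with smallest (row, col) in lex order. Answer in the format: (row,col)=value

Step 1: ant0:(3,0)->S->(4,0) | ant1:(3,3)->N->(2,3)
  grid max=4 at (4,0)
Step 2: ant0:(4,0)->N->(3,0) | ant1:(2,3)->N->(1,3)
  grid max=3 at (4,0)
Step 3: ant0:(3,0)->S->(4,0) | ant1:(1,3)->N->(0,3)
  grid max=4 at (4,0)
Step 4: ant0:(4,0)->N->(3,0) | ant1:(0,3)->S->(1,3)
  grid max=3 at (4,0)
Final grid:
  0 0 0 0
  0 0 0 1
  0 0 0 0
  1 0 0 0
  3 0 0 0
Max pheromone 3 at (4,0)

Answer: (4,0)=3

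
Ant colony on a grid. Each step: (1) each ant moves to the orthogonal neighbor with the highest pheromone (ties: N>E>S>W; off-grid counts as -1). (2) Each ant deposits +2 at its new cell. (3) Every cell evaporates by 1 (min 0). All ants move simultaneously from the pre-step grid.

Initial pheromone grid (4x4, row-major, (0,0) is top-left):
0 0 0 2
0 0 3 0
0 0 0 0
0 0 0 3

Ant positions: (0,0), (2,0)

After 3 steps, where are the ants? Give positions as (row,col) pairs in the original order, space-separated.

Step 1: ant0:(0,0)->E->(0,1) | ant1:(2,0)->N->(1,0)
  grid max=2 at (1,2)
Step 2: ant0:(0,1)->E->(0,2) | ant1:(1,0)->N->(0,0)
  grid max=1 at (0,0)
Step 3: ant0:(0,2)->S->(1,2) | ant1:(0,0)->E->(0,1)
  grid max=2 at (1,2)

(1,2) (0,1)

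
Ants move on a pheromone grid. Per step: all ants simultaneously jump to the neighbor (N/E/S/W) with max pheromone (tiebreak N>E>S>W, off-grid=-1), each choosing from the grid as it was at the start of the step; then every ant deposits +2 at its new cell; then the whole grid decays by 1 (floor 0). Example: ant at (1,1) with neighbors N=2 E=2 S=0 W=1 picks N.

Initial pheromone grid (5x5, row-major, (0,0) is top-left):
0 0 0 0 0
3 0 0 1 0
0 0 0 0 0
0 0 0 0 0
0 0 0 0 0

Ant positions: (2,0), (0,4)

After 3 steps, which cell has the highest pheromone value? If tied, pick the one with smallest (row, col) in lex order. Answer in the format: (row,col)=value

Step 1: ant0:(2,0)->N->(1,0) | ant1:(0,4)->S->(1,4)
  grid max=4 at (1,0)
Step 2: ant0:(1,0)->N->(0,0) | ant1:(1,4)->N->(0,4)
  grid max=3 at (1,0)
Step 3: ant0:(0,0)->S->(1,0) | ant1:(0,4)->S->(1,4)
  grid max=4 at (1,0)
Final grid:
  0 0 0 0 0
  4 0 0 0 1
  0 0 0 0 0
  0 0 0 0 0
  0 0 0 0 0
Max pheromone 4 at (1,0)

Answer: (1,0)=4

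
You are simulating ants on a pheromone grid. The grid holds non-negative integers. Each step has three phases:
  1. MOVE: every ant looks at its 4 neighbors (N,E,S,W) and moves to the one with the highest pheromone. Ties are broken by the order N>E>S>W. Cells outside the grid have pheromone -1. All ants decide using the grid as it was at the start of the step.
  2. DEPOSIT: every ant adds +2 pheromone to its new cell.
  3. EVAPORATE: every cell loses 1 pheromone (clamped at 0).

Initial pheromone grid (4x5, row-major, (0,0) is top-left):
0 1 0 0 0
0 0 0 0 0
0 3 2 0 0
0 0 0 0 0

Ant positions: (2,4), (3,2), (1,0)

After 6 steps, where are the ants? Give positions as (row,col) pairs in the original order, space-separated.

Step 1: ant0:(2,4)->N->(1,4) | ant1:(3,2)->N->(2,2) | ant2:(1,0)->N->(0,0)
  grid max=3 at (2,2)
Step 2: ant0:(1,4)->N->(0,4) | ant1:(2,2)->W->(2,1) | ant2:(0,0)->E->(0,1)
  grid max=3 at (2,1)
Step 3: ant0:(0,4)->S->(1,4) | ant1:(2,1)->E->(2,2) | ant2:(0,1)->E->(0,2)
  grid max=3 at (2,2)
Step 4: ant0:(1,4)->N->(0,4) | ant1:(2,2)->W->(2,1) | ant2:(0,2)->E->(0,3)
  grid max=3 at (2,1)
Step 5: ant0:(0,4)->W->(0,3) | ant1:(2,1)->E->(2,2) | ant2:(0,3)->E->(0,4)
  grid max=3 at (2,2)
Step 6: ant0:(0,3)->E->(0,4) | ant1:(2,2)->W->(2,1) | ant2:(0,4)->W->(0,3)
  grid max=3 at (0,3)

(0,4) (2,1) (0,3)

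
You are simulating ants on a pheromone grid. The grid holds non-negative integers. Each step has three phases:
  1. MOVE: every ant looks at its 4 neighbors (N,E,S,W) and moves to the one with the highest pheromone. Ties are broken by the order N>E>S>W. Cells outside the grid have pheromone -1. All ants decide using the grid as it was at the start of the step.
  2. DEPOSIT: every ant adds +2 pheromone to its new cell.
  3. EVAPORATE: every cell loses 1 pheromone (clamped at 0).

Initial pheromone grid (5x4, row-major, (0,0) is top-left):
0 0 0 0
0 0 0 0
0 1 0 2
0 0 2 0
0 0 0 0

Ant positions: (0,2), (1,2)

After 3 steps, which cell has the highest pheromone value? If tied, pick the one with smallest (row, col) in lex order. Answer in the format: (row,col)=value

Step 1: ant0:(0,2)->E->(0,3) | ant1:(1,2)->N->(0,2)
  grid max=1 at (0,2)
Step 2: ant0:(0,3)->W->(0,2) | ant1:(0,2)->E->(0,3)
  grid max=2 at (0,2)
Step 3: ant0:(0,2)->E->(0,3) | ant1:(0,3)->W->(0,2)
  grid max=3 at (0,2)
Final grid:
  0 0 3 3
  0 0 0 0
  0 0 0 0
  0 0 0 0
  0 0 0 0
Max pheromone 3 at (0,2)

Answer: (0,2)=3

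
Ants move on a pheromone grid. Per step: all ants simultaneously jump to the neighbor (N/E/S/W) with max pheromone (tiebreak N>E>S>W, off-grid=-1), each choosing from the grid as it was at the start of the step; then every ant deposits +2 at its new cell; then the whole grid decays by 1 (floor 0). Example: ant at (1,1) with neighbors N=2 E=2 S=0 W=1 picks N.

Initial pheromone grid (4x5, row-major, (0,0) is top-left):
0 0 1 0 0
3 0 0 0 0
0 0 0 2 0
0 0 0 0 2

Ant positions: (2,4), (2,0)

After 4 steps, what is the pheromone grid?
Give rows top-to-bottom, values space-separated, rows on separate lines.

After step 1: ants at (3,4),(1,0)
  0 0 0 0 0
  4 0 0 0 0
  0 0 0 1 0
  0 0 0 0 3
After step 2: ants at (2,4),(0,0)
  1 0 0 0 0
  3 0 0 0 0
  0 0 0 0 1
  0 0 0 0 2
After step 3: ants at (3,4),(1,0)
  0 0 0 0 0
  4 0 0 0 0
  0 0 0 0 0
  0 0 0 0 3
After step 4: ants at (2,4),(0,0)
  1 0 0 0 0
  3 0 0 0 0
  0 0 0 0 1
  0 0 0 0 2

1 0 0 0 0
3 0 0 0 0
0 0 0 0 1
0 0 0 0 2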